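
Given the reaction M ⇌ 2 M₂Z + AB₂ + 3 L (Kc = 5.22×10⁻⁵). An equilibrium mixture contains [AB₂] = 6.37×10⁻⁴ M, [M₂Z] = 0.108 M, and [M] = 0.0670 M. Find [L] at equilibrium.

[L] = 0.778 M

At equilibrium, Kc = [M₂Z]²·[AB₂]·[L]³ / [M] = 5.22×10⁻⁵.
(0.108)²·(6.37×10⁻⁴)·([L])³ / (0.0670) = 5.22×10⁻⁵
[L]³ = 0.471 ⇒ [L] = 0.778 M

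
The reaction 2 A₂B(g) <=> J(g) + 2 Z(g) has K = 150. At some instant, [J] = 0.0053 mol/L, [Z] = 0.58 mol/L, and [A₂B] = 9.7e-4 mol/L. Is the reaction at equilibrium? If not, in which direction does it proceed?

toward reactants

Q = [J]·[Z]² / [A₂B]² = (0.0053)·(0.58)² / (9.7e-4)² = 1900
Q = 1900 > K = 150, so the reverse reaction proceeds.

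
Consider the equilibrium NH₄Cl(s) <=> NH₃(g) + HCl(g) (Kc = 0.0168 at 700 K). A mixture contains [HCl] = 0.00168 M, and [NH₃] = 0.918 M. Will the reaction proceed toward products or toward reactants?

(NH₄Cl is a pure solid — omitted from Qc.)
Qc = [NH₃]·[HCl] = (0.918)·(0.00168) = 0.00154
Qc = 0.00154 < Kc = 0.0168, so the forward reaction proceeds.

forward (toward products)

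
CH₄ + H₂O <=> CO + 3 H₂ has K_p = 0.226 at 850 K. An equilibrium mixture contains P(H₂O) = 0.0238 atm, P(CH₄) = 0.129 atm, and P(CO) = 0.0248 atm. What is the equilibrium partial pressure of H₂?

P(H₂) = 0.304 atm

At equilibrium, K_p = P(CO)·P(H₂)³ / (P(CH₄)·P(H₂O)) = 0.226.
(0.0248)·(P(H₂))³ / ((0.129)·(0.0238)) = 0.226
P(H₂)³ = 0.0280 ⇒ P(H₂) = 0.304 atm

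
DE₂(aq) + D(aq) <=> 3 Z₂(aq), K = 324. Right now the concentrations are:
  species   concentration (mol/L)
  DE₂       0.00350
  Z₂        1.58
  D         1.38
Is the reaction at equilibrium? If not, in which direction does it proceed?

Q = [Z₂]³ / ([DE₂]·[D]) = (1.58)³ / ((0.00350)·(1.38)) = 817
Q = 817 > K = 324, so the reverse reaction proceeds.

to the left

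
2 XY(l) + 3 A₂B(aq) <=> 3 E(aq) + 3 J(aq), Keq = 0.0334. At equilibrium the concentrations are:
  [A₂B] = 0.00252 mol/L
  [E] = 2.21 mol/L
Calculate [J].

(XY is a pure liquid — omitted from Keq.)
At equilibrium, Keq = [E]³·[J]³ / [A₂B]³ = 0.0334.
(2.21)³·([J])³ / (0.00252)³ = 0.0334
[J]³ = 4.95×10⁻¹¹ ⇒ [J] = 3.67×10⁻⁴ mol/L

[J] = 3.67×10⁻⁴ mol/L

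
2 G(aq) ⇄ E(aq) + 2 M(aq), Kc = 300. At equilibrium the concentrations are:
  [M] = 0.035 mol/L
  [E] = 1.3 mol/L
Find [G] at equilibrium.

[G] = 0.0023 mol/L

At equilibrium, Kc = [E]·[M]² / [G]² = 300.
(1.3)·(0.035)² / ([G])² = 300
[G]² = 5.31e-6 ⇒ [G] = 0.0023 mol/L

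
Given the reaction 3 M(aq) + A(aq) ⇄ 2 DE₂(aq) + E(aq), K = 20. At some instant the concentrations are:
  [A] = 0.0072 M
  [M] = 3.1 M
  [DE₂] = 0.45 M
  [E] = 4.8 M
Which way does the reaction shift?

Q = [DE₂]²·[E] / ([M]³·[A]) = (0.45)²·(4.8) / ((3.1)³·(0.0072)) = 4.5
Q = 4.5 < K = 20, so the forward reaction proceeds.

toward products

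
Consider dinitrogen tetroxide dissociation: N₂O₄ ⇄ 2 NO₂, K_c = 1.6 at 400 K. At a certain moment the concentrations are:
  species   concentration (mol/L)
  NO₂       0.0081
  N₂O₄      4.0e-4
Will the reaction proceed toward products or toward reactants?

forward (toward products)

Q_c = [NO₂]² / [N₂O₄] = (0.0081)² / (4.0e-4) = 0.16
Q_c = 0.16 < K_c = 1.6, so the forward reaction proceeds.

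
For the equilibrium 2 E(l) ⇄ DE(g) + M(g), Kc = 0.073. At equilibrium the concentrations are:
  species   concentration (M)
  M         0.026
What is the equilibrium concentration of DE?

[DE] = 2.8 M

(E is a pure liquid — omitted from Kc.)
At equilibrium, Kc = [DE]·[M] = 0.073.
([DE])·(0.026) = 0.073
[DE] = 2.81 = 2.8 M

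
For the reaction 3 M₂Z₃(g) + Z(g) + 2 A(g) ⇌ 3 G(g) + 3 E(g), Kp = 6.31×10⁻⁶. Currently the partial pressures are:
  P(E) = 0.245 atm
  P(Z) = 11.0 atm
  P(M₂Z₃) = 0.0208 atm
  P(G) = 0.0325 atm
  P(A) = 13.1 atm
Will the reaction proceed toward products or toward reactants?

in the reverse direction

Qp = P(G)³·P(E)³ / (P(M₂Z₃)³·P(Z)·P(A)²) = (0.0325)³·(0.245)³ / ((0.0208)³·(11.0)·(13.1)²) = 2.97×10⁻⁵
Qp = 2.97×10⁻⁵ > Kp = 6.31×10⁻⁶, so the reverse reaction proceeds.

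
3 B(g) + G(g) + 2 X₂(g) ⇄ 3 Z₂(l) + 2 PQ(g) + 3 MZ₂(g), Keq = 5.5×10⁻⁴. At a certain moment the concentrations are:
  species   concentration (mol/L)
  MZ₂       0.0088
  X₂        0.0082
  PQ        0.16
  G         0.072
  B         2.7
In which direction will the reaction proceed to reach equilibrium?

forward (toward products)

(Z₂ is a pure liquid — omitted from Q.)
Q = [PQ]²·[MZ₂]³ / ([B]³·[G]·[X₂]²) = (0.16)²·(0.0088)³ / ((2.7)³·(0.072)·(0.0082)²) = 1.8×10⁻⁴
Q = 1.8×10⁻⁴ < Keq = 5.5×10⁻⁴, so the forward reaction proceeds.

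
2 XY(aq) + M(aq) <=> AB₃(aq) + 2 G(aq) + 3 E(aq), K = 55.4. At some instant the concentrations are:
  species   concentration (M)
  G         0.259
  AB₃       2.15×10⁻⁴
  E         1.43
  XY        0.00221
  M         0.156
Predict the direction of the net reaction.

Q = [AB₃]·[G]²·[E]³ / ([XY]²·[M]) = (2.15×10⁻⁴)·(0.259)²·(1.43)³ / ((0.00221)²·(0.156)) = 55.4
Q = 55.4 = K, so the system is already at equilibrium.

at equilibrium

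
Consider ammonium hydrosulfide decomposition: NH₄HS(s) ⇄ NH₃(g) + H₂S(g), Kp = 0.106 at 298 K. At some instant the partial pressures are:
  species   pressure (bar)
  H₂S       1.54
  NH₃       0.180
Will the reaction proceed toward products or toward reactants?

(NH₄HS is a pure solid — omitted from Qp.)
Qp = P(NH₃)·P(H₂S) = (0.180)·(1.54) = 0.277
Qp = 0.277 > Kp = 0.106, so the reverse reaction proceeds.

in the reverse direction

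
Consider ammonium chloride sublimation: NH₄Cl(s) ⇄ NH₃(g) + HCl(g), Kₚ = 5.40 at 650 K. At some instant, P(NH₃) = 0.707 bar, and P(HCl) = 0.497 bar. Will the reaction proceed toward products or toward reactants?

toward products

(NH₄Cl is a pure solid — omitted from Qₚ.)
Qₚ = P(NH₃)·P(HCl) = (0.707)·(0.497) = 0.351
Qₚ = 0.351 < Kₚ = 5.40, so the forward reaction proceeds.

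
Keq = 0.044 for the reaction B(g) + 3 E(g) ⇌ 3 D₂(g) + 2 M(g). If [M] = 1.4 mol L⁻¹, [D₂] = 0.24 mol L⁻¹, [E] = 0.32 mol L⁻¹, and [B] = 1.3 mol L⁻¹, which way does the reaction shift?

reverse (toward reactants)

Q = [D₂]³·[M]² / ([B]·[E]³) = (0.24)³·(1.4)² / ((1.3)·(0.32)³) = 0.64
Q = 0.64 > Keq = 0.044, so the reverse reaction proceeds.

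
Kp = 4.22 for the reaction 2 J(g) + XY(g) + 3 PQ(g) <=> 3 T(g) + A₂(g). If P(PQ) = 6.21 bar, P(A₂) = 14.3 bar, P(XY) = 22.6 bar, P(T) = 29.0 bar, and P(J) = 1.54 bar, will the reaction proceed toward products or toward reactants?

reverse (toward reactants)

Qp = P(T)³·P(A₂) / (P(J)²·P(XY)·P(PQ)³) = (29.0)³·(14.3) / ((1.54)²·(22.6)·(6.21)³) = 27.2
Qp = 27.2 > Kp = 4.22, so the reverse reaction proceeds.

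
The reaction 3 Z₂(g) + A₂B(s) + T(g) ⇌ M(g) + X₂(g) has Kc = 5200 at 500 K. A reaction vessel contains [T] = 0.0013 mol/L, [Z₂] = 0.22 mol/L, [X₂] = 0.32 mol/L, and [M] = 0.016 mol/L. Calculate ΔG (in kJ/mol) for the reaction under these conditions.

ΔG = -11.0 kJ/mol

(A₂B is a pure solid — omitted from Qc.)
Qc = [M]·[X₂] / ([Z₂]³·[T]) = (0.016)·(0.32) / ((0.22)³·(0.0013)) = 370
ΔG = RT ln(Qc/Kc) = (8.314 J mol⁻¹ K⁻¹)(500 K) × ln(370/5200)
   = (4.157 kJ/mol)(-2.643) = -11.0 kJ/mol
ΔG < 0, so the forward reaction is spontaneous (proceeds forward).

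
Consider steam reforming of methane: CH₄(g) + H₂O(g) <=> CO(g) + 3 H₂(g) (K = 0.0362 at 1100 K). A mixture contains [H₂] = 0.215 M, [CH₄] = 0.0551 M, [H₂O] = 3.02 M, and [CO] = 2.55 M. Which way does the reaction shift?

in the reverse direction

Q = [CO]·[H₂]³ / ([CH₄]·[H₂O]) = (2.55)·(0.215)³ / ((0.0551)·(3.02)) = 0.152
Q = 0.152 > K = 0.0362, so the reverse reaction proceeds.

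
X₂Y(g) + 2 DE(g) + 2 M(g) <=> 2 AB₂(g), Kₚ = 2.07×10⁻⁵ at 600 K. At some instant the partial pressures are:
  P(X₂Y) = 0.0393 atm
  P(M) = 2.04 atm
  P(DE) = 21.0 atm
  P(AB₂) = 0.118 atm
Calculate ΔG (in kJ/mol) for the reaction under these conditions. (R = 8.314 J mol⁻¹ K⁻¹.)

ΔG = 11.1 kJ/mol

Qₚ = P(AB₂)² / (P(X₂Y)·P(DE)²·P(M)²) = (0.118)² / ((0.0393)·(21.0)²·(2.04)²) = 1.93×10⁻⁴
ΔG = RT ln(Qₚ/Kₚ) = (8.314 J mol⁻¹ K⁻¹)(600 K) × ln(1.93×10⁻⁴/2.07×10⁻⁵)
   = (4.988 kJ/mol)(2.233) = 11.1 kJ/mol
ΔG > 0, so the forward reaction is non-spontaneous (proceeds in reverse).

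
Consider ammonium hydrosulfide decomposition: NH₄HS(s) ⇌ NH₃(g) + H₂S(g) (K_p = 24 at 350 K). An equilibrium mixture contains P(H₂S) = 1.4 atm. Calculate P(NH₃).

(NH₄HS is a pure solid — omitted from K_p.)
At equilibrium, K_p = P(NH₃)·P(H₂S) = 24.
(P(NH₃))·(1.4) = 24
P(NH₃) = 17.1 = 17 atm

P(NH₃) = 17 atm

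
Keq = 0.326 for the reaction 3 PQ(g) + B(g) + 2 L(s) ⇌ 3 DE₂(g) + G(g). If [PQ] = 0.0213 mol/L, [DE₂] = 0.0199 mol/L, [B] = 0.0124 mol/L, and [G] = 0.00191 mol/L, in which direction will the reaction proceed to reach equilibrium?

(L is a pure solid — omitted from Q.)
Q = [DE₂]³·[G] / ([PQ]³·[B]) = (0.0199)³·(0.00191) / ((0.0213)³·(0.0124)) = 0.126
Q = 0.126 < Keq = 0.326, so the forward reaction proceeds.

to the right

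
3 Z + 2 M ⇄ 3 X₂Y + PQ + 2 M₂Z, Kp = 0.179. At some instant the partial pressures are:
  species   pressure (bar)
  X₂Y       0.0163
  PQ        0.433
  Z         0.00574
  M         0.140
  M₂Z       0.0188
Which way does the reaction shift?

Qp = P(X₂Y)³·P(PQ)·P(M₂Z)² / (P(Z)³·P(M)²) = (0.0163)³·(0.433)·(0.0188)² / ((0.00574)³·(0.140)²) = 0.179
Qp = 0.179 = Kp, so the system is already at equilibrium.

at equilibrium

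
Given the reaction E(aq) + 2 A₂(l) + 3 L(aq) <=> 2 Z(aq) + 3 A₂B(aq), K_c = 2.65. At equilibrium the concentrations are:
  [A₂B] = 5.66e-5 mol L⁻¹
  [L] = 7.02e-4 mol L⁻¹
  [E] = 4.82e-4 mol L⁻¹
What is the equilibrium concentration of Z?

(A₂ is a pure liquid — omitted from K_c.)
At equilibrium, K_c = [Z]²·[A₂B]³ / ([E]·[L]³) = 2.65.
([Z])²·(5.66e-5)³ / ((4.82e-4)·(7.02e-4)³) = 2.65
[Z]² = 2.44 ⇒ [Z] = 1.56 mol L⁻¹

[Z] = 1.56 mol L⁻¹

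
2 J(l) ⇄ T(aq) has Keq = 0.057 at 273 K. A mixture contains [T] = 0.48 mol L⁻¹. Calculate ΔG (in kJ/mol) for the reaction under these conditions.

ΔG = 4.84 kJ/mol

(J is a pure liquid — omitted from Q.)
Q = [T] = 0.480
ΔG = RT ln(Q/Keq) = (8.314 J mol⁻¹ K⁻¹)(273 K) × ln(0.480/0.057)
   = (2.270 kJ/mol)(2.131) = 4.84 kJ/mol
ΔG > 0, so the forward reaction is non-spontaneous (proceeds in reverse).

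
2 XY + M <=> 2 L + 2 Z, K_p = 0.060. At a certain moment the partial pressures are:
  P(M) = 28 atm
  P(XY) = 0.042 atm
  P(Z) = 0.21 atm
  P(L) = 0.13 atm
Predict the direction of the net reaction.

toward products

Q_p = P(L)²·P(Z)² / (P(XY)²·P(M)) = (0.13)²·(0.21)² / ((0.042)²·(28)) = 0.015
Q_p = 0.015 < K_p = 0.060, so the forward reaction proceeds.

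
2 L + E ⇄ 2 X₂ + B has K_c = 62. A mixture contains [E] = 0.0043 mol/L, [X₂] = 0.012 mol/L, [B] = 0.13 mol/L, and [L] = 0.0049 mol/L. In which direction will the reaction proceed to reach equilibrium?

toward reactants

Q_c = [X₂]²·[B] / ([L]²·[E]) = (0.012)²·(0.13) / ((0.0049)²·(0.0043)) = 180
Q_c = 180 > K_c = 62, so the reverse reaction proceeds.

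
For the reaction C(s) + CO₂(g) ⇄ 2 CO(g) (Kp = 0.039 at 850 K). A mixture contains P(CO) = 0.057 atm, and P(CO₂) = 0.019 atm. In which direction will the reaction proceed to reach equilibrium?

(C is a pure solid — omitted from Qp.)
Qp = P(CO)² / P(CO₂) = (0.057)² / (0.019) = 0.17
Qp = 0.17 > Kp = 0.039, so the reverse reaction proceeds.

reverse (toward reactants)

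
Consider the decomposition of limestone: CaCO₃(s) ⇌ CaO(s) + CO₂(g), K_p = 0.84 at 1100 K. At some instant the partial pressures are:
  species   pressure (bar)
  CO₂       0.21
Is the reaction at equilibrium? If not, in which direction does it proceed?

forward (toward products)

(CaCO₃, CaO are pure solids — omitted from Q_p.)
Q_p = P(CO₂) = 0.21
Q_p = 0.21 < K_p = 0.84, so the forward reaction proceeds.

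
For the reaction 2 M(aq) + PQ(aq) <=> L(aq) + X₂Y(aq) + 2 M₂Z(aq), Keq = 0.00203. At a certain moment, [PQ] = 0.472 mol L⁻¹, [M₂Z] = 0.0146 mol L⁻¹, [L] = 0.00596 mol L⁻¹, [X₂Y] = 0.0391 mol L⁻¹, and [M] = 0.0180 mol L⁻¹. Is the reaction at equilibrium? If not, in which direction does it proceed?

Q = [L]·[X₂Y]·[M₂Z]² / ([M]²·[PQ]) = (0.00596)·(0.0391)·(0.0146)² / ((0.0180)²·(0.472)) = 3.25e-4
Q = 3.25e-4 < Keq = 0.00203, so the forward reaction proceeds.

in the forward direction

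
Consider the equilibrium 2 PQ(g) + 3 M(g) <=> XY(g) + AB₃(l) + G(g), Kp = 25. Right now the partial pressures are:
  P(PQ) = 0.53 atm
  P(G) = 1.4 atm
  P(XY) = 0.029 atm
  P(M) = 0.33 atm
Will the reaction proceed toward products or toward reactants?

(AB₃ is a pure liquid — omitted from Qp.)
Qp = P(XY)·P(G) / (P(PQ)²·P(M)³) = (0.029)·(1.4) / ((0.53)²·(0.33)³) = 4.0
Qp = 4.0 < Kp = 25, so the forward reaction proceeds.

forward (toward products)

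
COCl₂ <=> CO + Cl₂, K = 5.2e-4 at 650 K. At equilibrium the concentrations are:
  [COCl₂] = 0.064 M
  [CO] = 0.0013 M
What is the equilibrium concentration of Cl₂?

At equilibrium, K = [CO]·[Cl₂] / [COCl₂] = 5.2e-4.
(0.0013)·([Cl₂]) / (0.064) = 5.2e-4
[Cl₂] = 0.0256 = 0.026 M

[Cl₂] = 0.026 M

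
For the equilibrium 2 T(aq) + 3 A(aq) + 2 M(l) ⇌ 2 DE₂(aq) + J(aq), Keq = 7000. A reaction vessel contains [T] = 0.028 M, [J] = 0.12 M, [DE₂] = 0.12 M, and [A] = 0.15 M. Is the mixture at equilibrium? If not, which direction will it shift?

(M is a pure liquid — omitted from Q.)
Q = [DE₂]²·[J] / ([T]²·[A]³) = (0.12)²·(0.12) / ((0.028)²·(0.15)³) = 650
Q = 650 < Keq = 7000: net forward reaction.

no; Q < K, reaction proceeds forward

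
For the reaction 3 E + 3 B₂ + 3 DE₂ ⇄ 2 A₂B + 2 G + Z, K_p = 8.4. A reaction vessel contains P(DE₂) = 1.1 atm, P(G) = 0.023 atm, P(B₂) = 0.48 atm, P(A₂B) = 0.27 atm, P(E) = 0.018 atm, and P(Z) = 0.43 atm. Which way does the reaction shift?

toward reactants

Q_p = P(A₂B)²·P(G)²·P(Z) / (P(E)³·P(B₂)³·P(DE₂)³) = (0.27)²·(0.023)²·(0.43) / ((0.018)³·(0.48)³·(1.1)³) = 19
Q_p = 19 > K_p = 8.4, so the reverse reaction proceeds.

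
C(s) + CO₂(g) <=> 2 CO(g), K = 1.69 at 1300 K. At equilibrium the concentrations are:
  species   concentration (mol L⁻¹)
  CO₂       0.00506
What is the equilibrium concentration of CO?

(C is a pure solid — omitted from K.)
At equilibrium, K = [CO]² / [CO₂] = 1.69.
([CO])² / (0.00506) = 1.69
[CO]² = 0.00855 ⇒ [CO] = 0.0925 mol L⁻¹

[CO] = 0.0925 mol L⁻¹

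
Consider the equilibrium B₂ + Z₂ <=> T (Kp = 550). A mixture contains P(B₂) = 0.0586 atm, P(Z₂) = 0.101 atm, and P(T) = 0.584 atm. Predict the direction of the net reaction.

Qp = P(T) / (P(B₂)·P(Z₂)) = (0.584) / ((0.0586)·(0.101)) = 98.7
Qp = 98.7 < Kp = 550, so the forward reaction proceeds.

to the right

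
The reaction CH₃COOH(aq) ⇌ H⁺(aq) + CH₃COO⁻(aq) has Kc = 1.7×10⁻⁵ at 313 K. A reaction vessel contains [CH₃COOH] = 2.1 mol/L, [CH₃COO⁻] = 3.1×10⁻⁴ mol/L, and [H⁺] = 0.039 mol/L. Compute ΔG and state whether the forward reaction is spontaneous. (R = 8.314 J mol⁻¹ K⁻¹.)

Qc = [H⁺]·[CH₃COO⁻] / [CH₃COOH] = (0.039)·(3.1×10⁻⁴) / (2.1) = 5.76×10⁻⁶
ΔG = RT ln(Qc/Kc) = (8.314 J mol⁻¹ K⁻¹)(313 K) × ln(5.76×10⁻⁶/1.7×10⁻⁵)
   = (2.602 kJ/mol)(-1.082) = -2.82 kJ/mol
ΔG < 0, so the forward reaction is spontaneous (proceeds forward).

ΔG = -2.82 kJ/mol; the forward reaction is spontaneous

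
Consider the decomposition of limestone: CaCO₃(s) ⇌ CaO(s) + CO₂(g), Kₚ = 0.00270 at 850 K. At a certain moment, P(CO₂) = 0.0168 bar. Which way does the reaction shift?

toward reactants

(CaCO₃, CaO are pure solids — omitted from Qₚ.)
Qₚ = P(CO₂) = 0.0168
Qₚ = 0.0168 > Kₚ = 0.00270, so the reverse reaction proceeds.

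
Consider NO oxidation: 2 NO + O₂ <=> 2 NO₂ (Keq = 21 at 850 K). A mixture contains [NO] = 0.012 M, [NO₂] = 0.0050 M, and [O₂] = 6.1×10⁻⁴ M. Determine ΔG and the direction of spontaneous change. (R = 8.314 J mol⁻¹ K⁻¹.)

ΔG = 18.4 kJ/mol; the forward reaction is non-spontaneous

Q = [NO₂]² / ([NO]²·[O₂]) = (0.0050)² / ((0.012)²·(6.1×10⁻⁴)) = 285
ΔG = RT ln(Q/Keq) = (8.314 J mol⁻¹ K⁻¹)(850 K) × ln(285/21)
   = (7.067 kJ/mol)(2.608) = 18.4 kJ/mol
ΔG > 0, so the forward reaction is non-spontaneous (proceeds in reverse).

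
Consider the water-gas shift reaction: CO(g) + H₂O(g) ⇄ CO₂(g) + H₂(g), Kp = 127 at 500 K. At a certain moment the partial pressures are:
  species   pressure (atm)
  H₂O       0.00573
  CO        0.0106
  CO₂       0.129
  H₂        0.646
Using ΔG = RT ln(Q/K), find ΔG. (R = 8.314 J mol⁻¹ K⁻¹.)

Qp = P(CO₂)·P(H₂) / (P(CO)·P(H₂O)) = (0.129)·(0.646) / ((0.0106)·(0.00573)) = 1370
ΔG = RT ln(Qp/Kp) = (8.314 J mol⁻¹ K⁻¹)(500 K) × ln(1370/127)
   = (4.157 kJ/mol)(2.378) = 9.89 kJ/mol
ΔG > 0, so the forward reaction is non-spontaneous (proceeds in reverse).

ΔG = 9.89 kJ/mol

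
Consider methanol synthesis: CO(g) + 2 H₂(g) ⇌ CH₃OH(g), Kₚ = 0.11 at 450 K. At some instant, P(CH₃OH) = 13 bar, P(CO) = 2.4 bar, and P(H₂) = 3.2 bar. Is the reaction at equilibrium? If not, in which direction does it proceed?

toward reactants

Qₚ = P(CH₃OH) / (P(CO)·P(H₂)²) = (13) / ((2.4)·(3.2)²) = 0.53
Qₚ = 0.53 > Kₚ = 0.11, so the reverse reaction proceeds.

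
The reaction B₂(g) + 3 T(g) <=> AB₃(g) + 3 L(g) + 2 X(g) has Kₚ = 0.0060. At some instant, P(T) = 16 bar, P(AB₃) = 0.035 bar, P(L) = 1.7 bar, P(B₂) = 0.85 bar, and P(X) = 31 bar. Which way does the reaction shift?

Qₚ = P(AB₃)·P(L)³·P(X)² / (P(B₂)·P(T)³) = (0.035)·(1.7)³·(31)² / ((0.85)·(16)³) = 0.047
Qₚ = 0.047 > Kₚ = 0.0060, so the reverse reaction proceeds.

reverse (toward reactants)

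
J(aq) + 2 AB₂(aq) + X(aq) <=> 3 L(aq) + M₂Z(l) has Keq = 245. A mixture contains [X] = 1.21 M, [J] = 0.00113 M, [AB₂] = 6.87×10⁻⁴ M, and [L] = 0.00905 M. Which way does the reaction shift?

in the reverse direction

(M₂Z is a pure liquid — omitted from Q.)
Q = [L]³ / ([J]·[AB₂]²·[X]) = (0.00905)³ / ((0.00113)·(6.87×10⁻⁴)²·(1.21)) = 1150
Q = 1150 > Keq = 245, so the reverse reaction proceeds.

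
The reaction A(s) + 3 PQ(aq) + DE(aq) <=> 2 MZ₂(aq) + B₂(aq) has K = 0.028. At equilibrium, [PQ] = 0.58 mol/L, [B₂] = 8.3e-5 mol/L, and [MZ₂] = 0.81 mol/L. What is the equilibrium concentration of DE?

[DE] = 0.010 mol/L

(A is a pure solid — omitted from K.)
At equilibrium, K = [MZ₂]²·[B₂] / ([PQ]³·[DE]) = 0.028.
(0.81)²·(8.3e-5) / ((0.58)³·([DE])) = 0.028
[DE] = 0.00997 = 0.010 mol/L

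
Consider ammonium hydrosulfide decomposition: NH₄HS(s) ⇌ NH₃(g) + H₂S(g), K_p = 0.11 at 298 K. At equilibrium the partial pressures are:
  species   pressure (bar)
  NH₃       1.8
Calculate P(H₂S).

P(H₂S) = 0.061 bar

(NH₄HS is a pure solid — omitted from K_p.)
At equilibrium, K_p = P(NH₃)·P(H₂S) = 0.11.
(1.8)·(P(H₂S)) = 0.11
P(H₂S) = 0.0611 = 0.061 bar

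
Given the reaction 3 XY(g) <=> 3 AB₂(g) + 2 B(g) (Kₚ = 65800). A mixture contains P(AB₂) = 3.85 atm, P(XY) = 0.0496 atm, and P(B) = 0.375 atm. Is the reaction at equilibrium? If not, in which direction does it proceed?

Qₚ = P(AB₂)³·P(B)² / P(XY)³ = (3.85)³·(0.375)² / (0.0496)³ = 65800
Qₚ = 65800 = Kₚ, so the system is already at equilibrium.

no net change (already at equilibrium)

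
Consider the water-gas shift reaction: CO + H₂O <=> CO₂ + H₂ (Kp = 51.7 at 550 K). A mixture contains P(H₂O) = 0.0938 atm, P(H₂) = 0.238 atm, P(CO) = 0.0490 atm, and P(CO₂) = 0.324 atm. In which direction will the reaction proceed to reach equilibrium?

toward products

Qp = P(CO₂)·P(H₂) / (P(CO)·P(H₂O)) = (0.324)·(0.238) / ((0.0490)·(0.0938)) = 16.8
Qp = 16.8 < Kp = 51.7, so the forward reaction proceeds.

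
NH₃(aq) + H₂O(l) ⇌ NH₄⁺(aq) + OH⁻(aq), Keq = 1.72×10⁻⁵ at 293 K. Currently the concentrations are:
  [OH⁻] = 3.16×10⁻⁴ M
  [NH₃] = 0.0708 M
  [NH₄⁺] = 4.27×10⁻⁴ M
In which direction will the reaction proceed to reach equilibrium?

toward products

(H₂O is a pure liquid — omitted from Q.)
Q = [NH₄⁺]·[OH⁻] / [NH₃] = (4.27×10⁻⁴)·(3.16×10⁻⁴) / (0.0708) = 1.91×10⁻⁶
Q = 1.91×10⁻⁶ < Keq = 1.72×10⁻⁵, so the forward reaction proceeds.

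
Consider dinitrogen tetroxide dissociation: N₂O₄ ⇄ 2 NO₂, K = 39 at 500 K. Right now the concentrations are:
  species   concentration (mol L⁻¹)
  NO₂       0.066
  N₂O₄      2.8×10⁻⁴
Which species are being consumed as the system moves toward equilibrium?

Q = [NO₂]² / [N₂O₄] = (0.066)² / (2.8×10⁻⁴) = 16
Q = 16 < K = 39: net forward reaction.

N₂O₄ (reactants)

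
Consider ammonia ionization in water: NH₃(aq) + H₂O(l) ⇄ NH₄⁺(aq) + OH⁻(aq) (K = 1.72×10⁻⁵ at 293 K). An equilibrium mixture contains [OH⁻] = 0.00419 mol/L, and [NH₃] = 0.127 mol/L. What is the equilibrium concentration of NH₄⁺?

[NH₄⁺] = 5.21×10⁻⁴ mol/L

(H₂O is a pure liquid — omitted from K.)
At equilibrium, K = [NH₄⁺]·[OH⁻] / [NH₃] = 1.72×10⁻⁵.
([NH₄⁺])·(0.00419) / (0.127) = 1.72×10⁻⁵
[NH₄⁺] = 5.21×10⁻⁴ mol/L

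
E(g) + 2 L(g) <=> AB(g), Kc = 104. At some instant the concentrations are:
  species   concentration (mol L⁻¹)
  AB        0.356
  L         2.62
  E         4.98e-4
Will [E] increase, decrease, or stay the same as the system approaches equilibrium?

stay the same

Qc = [AB] / ([E]·[L]²) = (0.356) / ((4.98e-4)·(2.62)²) = 104
Qc = 104 = Kc; the system is at equilibrium.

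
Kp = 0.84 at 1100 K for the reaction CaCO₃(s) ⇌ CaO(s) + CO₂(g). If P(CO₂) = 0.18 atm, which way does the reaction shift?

(CaCO₃, CaO are pure solids — omitted from Qp.)
Qp = P(CO₂) = 0.18
Qp = 0.18 < Kp = 0.84, so the forward reaction proceeds.

toward products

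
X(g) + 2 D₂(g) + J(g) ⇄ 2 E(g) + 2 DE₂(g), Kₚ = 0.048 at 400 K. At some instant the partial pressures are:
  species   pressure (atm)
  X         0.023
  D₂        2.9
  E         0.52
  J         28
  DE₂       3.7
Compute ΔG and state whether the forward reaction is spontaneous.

Qₚ = P(E)²·P(DE₂)² / (P(X)·P(D₂)²·P(J)) = (0.52)²·(3.7)² / ((0.023)·(2.9)²·(28)) = 0.683
ΔG = RT ln(Qₚ/Kₚ) = (8.314 J mol⁻¹ K⁻¹)(400 K) × ln(0.683/0.048)
   = (3.326 kJ/mol)(2.655) = 8.83 kJ/mol
ΔG > 0, so the forward reaction is non-spontaneous (proceeds in reverse).

ΔG = 8.83 kJ/mol; the forward reaction is non-spontaneous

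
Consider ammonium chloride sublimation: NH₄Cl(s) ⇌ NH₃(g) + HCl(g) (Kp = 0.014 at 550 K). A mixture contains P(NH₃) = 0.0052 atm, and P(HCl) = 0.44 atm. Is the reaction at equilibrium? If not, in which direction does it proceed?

toward products

(NH₄Cl is a pure solid — omitted from Qp.)
Qp = P(NH₃)·P(HCl) = (0.0052)·(0.44) = 0.0023
Qp = 0.0023 < Kp = 0.014, so the forward reaction proceeds.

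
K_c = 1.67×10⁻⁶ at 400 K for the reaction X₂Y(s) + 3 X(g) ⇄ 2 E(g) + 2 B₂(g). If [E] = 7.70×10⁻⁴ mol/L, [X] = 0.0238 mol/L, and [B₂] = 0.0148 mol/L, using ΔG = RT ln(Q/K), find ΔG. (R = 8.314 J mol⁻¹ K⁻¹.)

(X₂Y is a pure solid — omitted from Q_c.)
Q_c = [E]²·[B₂]² / [X]³ = (7.70×10⁻⁴)²·(0.0148)² / (0.0238)³ = 9.63×10⁻⁶
ΔG = RT ln(Q_c/K_c) = (8.314 J mol⁻¹ K⁻¹)(400 K) × ln(9.63×10⁻⁶/1.67×10⁻⁶)
   = (3.326 kJ/mol)(1.752) = 5.83 kJ/mol
ΔG > 0, so the forward reaction is non-spontaneous (proceeds in reverse).

ΔG = 5.83 kJ/mol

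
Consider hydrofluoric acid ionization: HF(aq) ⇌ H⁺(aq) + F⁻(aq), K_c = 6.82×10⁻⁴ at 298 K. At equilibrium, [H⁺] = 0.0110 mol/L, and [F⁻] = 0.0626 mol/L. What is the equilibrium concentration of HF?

[HF] = 1.01 mol/L

At equilibrium, K_c = [H⁺]·[F⁻] / [HF] = 6.82×10⁻⁴.
(0.0110)·(0.0626) / ([HF]) = 6.82×10⁻⁴
[HF] = 1.01 mol/L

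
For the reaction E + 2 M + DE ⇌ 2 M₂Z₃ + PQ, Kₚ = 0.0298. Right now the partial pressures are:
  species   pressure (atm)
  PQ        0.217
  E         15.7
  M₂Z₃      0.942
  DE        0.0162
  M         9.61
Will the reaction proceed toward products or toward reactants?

Qₚ = P(M₂Z₃)²·P(PQ) / (P(E)·P(M)²·P(DE)) = (0.942)²·(0.217) / ((15.7)·(9.61)²·(0.0162)) = 0.00820
Qₚ = 0.00820 < Kₚ = 0.0298, so the forward reaction proceeds.

toward products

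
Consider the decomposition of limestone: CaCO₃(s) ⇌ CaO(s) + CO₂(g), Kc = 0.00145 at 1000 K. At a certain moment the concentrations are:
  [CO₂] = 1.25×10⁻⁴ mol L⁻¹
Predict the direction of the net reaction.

(CaCO₃, CaO are pure solids — omitted from Qc.)
Qc = [CO₂] = 1.25×10⁻⁴
Qc = 1.25×10⁻⁴ < Kc = 0.00145, so the forward reaction proceeds.

forward (toward products)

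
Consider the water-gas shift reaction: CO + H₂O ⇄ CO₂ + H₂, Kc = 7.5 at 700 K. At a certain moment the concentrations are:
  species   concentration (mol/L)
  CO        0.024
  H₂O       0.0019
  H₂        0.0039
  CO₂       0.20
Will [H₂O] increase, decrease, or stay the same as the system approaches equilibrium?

increase

Qc = [CO₂]·[H₂] / ([CO]·[H₂O]) = (0.20)·(0.0039) / ((0.024)·(0.0019)) = 17
Qc = 17 > Kc = 7.5: net reverse reaction.
H₂O is a reactant, so it increases.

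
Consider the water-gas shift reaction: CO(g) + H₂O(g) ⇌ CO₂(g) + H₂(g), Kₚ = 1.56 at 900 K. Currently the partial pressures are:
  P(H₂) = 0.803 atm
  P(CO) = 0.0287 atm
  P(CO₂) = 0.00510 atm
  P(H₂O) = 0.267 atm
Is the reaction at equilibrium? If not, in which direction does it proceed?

toward products

Qₚ = P(CO₂)·P(H₂) / (P(CO)·P(H₂O)) = (0.00510)·(0.803) / ((0.0287)·(0.267)) = 0.534
Qₚ = 0.534 < Kₚ = 1.56, so the forward reaction proceeds.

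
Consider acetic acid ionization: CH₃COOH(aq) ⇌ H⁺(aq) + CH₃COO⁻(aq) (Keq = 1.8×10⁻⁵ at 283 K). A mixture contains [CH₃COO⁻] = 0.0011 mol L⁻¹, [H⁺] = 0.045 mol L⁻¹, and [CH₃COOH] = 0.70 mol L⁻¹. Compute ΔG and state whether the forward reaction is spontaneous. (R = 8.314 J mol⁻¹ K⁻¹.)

Q = [H⁺]·[CH₃COO⁻] / [CH₃COOH] = (0.045)·(0.0011) / (0.70) = 7.07×10⁻⁵
ΔG = RT ln(Q/Keq) = (8.314 J mol⁻¹ K⁻¹)(283 K) × ln(7.07×10⁻⁵/1.8×10⁻⁵)
   = (2.353 kJ/mol)(1.368) = 3.22 kJ/mol
ΔG > 0, so the forward reaction is non-spontaneous (proceeds in reverse).

ΔG = 3.22 kJ/mol; the forward reaction is non-spontaneous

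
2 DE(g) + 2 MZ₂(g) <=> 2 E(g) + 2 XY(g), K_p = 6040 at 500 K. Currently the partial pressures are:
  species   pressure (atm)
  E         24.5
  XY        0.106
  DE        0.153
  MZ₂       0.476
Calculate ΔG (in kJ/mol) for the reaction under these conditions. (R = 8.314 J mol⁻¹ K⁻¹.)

Q_p = P(E)²·P(XY)² / (P(DE)²·P(MZ₂)²) = (24.5)²·(0.106)² / ((0.153)²·(0.476)²) = 1270
ΔG = RT ln(Q_p/K_p) = (8.314 J mol⁻¹ K⁻¹)(500 K) × ln(1270/6040)
   = (4.157 kJ/mol)(-1.559) = -6.48 kJ/mol
ΔG < 0, so the forward reaction is spontaneous (proceeds forward).

ΔG = -6.48 kJ/mol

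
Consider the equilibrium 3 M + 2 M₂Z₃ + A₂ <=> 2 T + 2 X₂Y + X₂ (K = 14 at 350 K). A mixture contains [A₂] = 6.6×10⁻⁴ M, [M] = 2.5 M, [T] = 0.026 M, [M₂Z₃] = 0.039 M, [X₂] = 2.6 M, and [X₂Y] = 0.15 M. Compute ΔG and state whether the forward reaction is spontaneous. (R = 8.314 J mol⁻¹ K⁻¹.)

ΔG = -4.99 kJ/mol; the forward reaction is spontaneous

Q = [T]²·[X₂Y]²·[X₂] / ([M]³·[M₂Z₃]²·[A₂]) = (0.026)²·(0.15)²·(2.6) / ((2.5)³·(0.039)²·(6.6×10⁻⁴)) = 2.52
ΔG = RT ln(Q/K) = (8.314 J mol⁻¹ K⁻¹)(350 K) × ln(2.52/14)
   = (2.910 kJ/mol)(-1.715) = -4.99 kJ/mol
ΔG < 0, so the forward reaction is spontaneous (proceeds forward).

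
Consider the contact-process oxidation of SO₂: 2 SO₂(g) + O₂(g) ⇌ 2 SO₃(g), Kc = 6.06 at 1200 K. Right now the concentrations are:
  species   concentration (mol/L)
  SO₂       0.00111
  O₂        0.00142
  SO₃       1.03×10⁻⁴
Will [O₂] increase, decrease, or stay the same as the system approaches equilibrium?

Qc = [SO₃]² / ([SO₂]²·[O₂]) = (1.03×10⁻⁴)² / ((0.00111)²·(0.00142)) = 6.06
Qc = 6.06 = Kc; the system is at equilibrium.

stay the same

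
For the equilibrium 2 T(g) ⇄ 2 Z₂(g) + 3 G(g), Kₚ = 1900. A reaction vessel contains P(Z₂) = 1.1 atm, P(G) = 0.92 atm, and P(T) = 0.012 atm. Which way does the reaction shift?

reverse (toward reactants)

Qₚ = P(Z₂)²·P(G)³ / P(T)² = (1.1)²·(0.92)³ / (0.012)² = 6500
Qₚ = 6500 > Kₚ = 1900, so the reverse reaction proceeds.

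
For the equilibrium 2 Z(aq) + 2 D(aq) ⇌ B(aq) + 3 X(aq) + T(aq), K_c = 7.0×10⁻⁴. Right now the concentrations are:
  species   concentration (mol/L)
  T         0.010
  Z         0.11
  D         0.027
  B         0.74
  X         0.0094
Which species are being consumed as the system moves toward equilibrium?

Q_c = [B]·[X]³·[T] / ([Z]²·[D]²) = (0.74)·(0.0094)³·(0.010) / ((0.11)²·(0.027)²) = 7.0×10⁻⁴
Q_c = 7.0×10⁻⁴ = K_c; the system is at equilibrium.

none (at equilibrium)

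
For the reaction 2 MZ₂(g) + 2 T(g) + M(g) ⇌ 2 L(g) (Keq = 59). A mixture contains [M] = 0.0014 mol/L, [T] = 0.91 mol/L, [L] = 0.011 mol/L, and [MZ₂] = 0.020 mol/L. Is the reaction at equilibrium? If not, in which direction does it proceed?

Q = [L]² / ([MZ₂]²·[T]²·[M]) = (0.011)² / ((0.020)²·(0.91)²·(0.0014)) = 260
Q = 260 > Keq = 59, so the reverse reaction proceeds.

in the reverse direction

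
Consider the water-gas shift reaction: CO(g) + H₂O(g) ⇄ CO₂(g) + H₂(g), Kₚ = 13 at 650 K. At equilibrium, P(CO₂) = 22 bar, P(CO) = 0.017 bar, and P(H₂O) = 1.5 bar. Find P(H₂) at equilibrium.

At equilibrium, Kₚ = P(CO₂)·P(H₂) / (P(CO)·P(H₂O)) = 13.
(22)·(P(H₂)) / ((0.017)·(1.5)) = 13
P(H₂) = 0.0151 = 0.015 bar

P(H₂) = 0.015 bar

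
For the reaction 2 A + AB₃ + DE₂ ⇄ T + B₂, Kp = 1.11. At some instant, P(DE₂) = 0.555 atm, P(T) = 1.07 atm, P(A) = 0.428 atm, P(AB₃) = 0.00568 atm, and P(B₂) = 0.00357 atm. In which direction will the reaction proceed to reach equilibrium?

Qp = P(T)·P(B₂) / (P(A)²·P(AB₃)·P(DE₂)) = (1.07)·(0.00357) / ((0.428)²·(0.00568)·(0.555)) = 6.61
Qp = 6.61 > Kp = 1.11, so the reverse reaction proceeds.

toward reactants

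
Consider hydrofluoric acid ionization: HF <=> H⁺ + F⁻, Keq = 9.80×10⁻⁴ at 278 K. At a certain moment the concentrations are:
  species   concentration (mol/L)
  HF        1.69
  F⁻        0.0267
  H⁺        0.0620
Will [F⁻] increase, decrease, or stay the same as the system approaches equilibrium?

Q = [H⁺]·[F⁻] / [HF] = (0.0620)·(0.0267) / (1.69) = 9.80×10⁻⁴
Q = 9.80×10⁻⁴ = Keq; the system is at equilibrium.

stay the same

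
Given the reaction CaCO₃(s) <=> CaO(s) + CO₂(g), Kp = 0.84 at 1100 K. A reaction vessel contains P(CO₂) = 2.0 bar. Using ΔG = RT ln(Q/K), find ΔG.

ΔG = 7.93 kJ/mol

(CaCO₃, CaO are pure solids — omitted from Qp.)
Qp = P(CO₂) = 2.00
ΔG = RT ln(Qp/Kp) = (8.314 J mol⁻¹ K⁻¹)(1100 K) × ln(2.00/0.84)
   = (9.145 kJ/mol)(0.8675) = 7.93 kJ/mol
ΔG > 0, so the forward reaction is non-spontaneous (proceeds in reverse).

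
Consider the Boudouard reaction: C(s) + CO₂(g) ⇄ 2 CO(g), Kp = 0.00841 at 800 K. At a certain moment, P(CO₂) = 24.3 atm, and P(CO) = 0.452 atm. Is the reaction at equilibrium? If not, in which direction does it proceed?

(C is a pure solid — omitted from Qp.)
Qp = P(CO)² / P(CO₂) = (0.452)² / (24.3) = 0.00841
Qp = 0.00841 = Kp, so the system is already at equilibrium.

neither direction; the system is at equilibrium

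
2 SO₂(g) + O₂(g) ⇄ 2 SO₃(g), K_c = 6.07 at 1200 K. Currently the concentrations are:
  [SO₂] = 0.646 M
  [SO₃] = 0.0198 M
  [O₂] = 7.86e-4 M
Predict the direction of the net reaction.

to the right

Q_c = [SO₃]² / ([SO₂]²·[O₂]) = (0.0198)² / ((0.646)²·(7.86e-4)) = 1.20
Q_c = 1.20 < K_c = 6.07, so the forward reaction proceeds.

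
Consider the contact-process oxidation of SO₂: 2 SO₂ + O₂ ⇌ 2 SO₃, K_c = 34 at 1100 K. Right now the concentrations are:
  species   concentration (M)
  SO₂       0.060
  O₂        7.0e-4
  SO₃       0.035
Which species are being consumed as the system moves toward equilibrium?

SO₃ (products)

Q_c = [SO₃]² / ([SO₂]²·[O₂]) = (0.035)² / ((0.060)²·(7.0e-4)) = 490
Q_c = 490 > K_c = 34: net reverse reaction.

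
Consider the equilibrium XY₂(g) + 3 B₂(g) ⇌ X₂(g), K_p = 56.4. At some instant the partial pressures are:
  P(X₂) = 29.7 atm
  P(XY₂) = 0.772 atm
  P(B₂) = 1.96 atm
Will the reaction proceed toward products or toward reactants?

Q_p = P(X₂) / (P(XY₂)·P(B₂)³) = (29.7) / ((0.772)·(1.96)³) = 5.11
Q_p = 5.11 < K_p = 56.4, so the forward reaction proceeds.

in the forward direction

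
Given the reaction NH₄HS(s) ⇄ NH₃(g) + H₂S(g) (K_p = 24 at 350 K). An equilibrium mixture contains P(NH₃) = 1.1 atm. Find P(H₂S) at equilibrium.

P(H₂S) = 22 atm

(NH₄HS is a pure solid — omitted from K_p.)
At equilibrium, K_p = P(NH₃)·P(H₂S) = 24.
(1.1)·(P(H₂S)) = 24
P(H₂S) = 21.8 = 22 atm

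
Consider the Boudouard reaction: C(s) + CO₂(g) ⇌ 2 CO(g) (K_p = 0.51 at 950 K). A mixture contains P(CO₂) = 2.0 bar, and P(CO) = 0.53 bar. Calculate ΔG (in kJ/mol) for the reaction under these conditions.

ΔG = -10.2 kJ/mol

(C is a pure solid — omitted from Q_p.)
Q_p = P(CO)² / P(CO₂) = (0.53)² / (2.0) = 0.140
ΔG = RT ln(Q_p/K_p) = (8.314 J mol⁻¹ K⁻¹)(950 K) × ln(0.140/0.51)
   = (7.898 kJ/mol)(-1.293) = -10.2 kJ/mol
ΔG < 0, so the forward reaction is spontaneous (proceeds forward).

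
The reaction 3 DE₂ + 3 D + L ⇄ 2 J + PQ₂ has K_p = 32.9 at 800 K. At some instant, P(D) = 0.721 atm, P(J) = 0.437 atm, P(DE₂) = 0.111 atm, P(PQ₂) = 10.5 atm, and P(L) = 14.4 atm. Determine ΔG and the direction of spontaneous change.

ΔG = 14.0 kJ/mol; the forward reaction is non-spontaneous

Q_p = P(J)²·P(PQ₂) / (P(DE₂)³·P(D)³·P(L)) = (0.437)²·(10.5) / ((0.111)³·(0.721)³·(14.4)) = 272
ΔG = RT ln(Q_p/K_p) = (8.314 J mol⁻¹ K⁻¹)(800 K) × ln(272/32.9)
   = (6.651 kJ/mol)(2.112) = 14.0 kJ/mol
ΔG > 0, so the forward reaction is non-spontaneous (proceeds in reverse).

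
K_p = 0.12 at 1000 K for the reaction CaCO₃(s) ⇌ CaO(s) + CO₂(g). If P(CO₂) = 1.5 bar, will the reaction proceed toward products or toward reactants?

to the left

(CaCO₃, CaO are pure solids — omitted from Q_p.)
Q_p = P(CO₂) = 1.5
Q_p = 1.5 > K_p = 0.12, so the reverse reaction proceeds.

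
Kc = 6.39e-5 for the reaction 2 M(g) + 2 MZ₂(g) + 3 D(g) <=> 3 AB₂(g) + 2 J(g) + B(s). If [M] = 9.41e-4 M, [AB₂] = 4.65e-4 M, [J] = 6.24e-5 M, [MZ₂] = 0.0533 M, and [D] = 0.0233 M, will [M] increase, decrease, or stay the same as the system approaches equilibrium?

decrease

(B is a pure solid — omitted from Qc.)
Qc = [AB₂]³·[J]² / ([M]²·[MZ₂]²·[D]³) = (4.65e-4)³·(6.24e-5)² / ((9.41e-4)²·(0.0533)²·(0.0233)³) = 1.23e-5
Qc = 1.23e-5 < Kc = 6.39e-5: net forward reaction.
M is a reactant, so it decreases.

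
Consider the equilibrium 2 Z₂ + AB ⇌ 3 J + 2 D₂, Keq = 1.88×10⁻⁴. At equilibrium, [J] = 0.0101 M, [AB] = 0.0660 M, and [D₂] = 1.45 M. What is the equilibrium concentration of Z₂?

[Z₂] = 0.418 M

At equilibrium, Keq = [J]³·[D₂]² / ([Z₂]²·[AB]) = 1.88×10⁻⁴.
(0.0101)³·(1.45)² / (([Z₂])²·(0.0660)) = 1.88×10⁻⁴
[Z₂]² = 0.175 ⇒ [Z₂] = 0.418 M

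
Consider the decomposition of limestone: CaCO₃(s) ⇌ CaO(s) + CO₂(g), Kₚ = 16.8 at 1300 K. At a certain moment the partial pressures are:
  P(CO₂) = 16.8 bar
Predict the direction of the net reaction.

(CaCO₃, CaO are pure solids — omitted from Qₚ.)
Qₚ = P(CO₂) = 16.8
Qₚ = 16.8 = Kₚ, so the system is already at equilibrium.

neither direction; the system is at equilibrium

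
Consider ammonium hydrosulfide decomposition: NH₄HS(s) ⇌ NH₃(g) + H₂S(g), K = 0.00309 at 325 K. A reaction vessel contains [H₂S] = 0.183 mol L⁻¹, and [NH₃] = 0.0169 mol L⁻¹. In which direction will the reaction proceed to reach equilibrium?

(NH₄HS is a pure solid — omitted from Q.)
Q = [NH₃]·[H₂S] = (0.0169)·(0.183) = 0.00309
Q = 0.00309 = K, so the system is already at equilibrium.

at equilibrium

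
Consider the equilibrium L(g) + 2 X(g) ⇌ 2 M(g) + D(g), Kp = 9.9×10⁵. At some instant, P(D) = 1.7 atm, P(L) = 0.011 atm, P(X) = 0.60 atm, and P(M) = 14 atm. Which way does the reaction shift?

Qp = P(M)²·P(D) / (P(L)·P(X)²) = (14)²·(1.7) / ((0.011)·(0.60)²) = 84000
Qp = 84000 < Kp = 9.9×10⁵, so the forward reaction proceeds.

to the right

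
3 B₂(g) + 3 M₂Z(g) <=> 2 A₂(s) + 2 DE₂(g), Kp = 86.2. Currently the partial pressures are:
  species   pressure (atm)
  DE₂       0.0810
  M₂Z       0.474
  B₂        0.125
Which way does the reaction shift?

in the forward direction

(A₂ is a pure solid — omitted from Qp.)
Qp = P(DE₂)² / (P(B₂)³·P(M₂Z)³) = (0.0810)² / ((0.125)³·(0.474)³) = 31.5
Qp = 31.5 < Kp = 86.2, so the forward reaction proceeds.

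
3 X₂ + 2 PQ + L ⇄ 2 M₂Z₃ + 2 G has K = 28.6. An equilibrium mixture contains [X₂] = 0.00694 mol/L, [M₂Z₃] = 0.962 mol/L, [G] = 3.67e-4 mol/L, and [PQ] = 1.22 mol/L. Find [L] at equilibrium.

[L] = 0.00876 mol/L

At equilibrium, K = [M₂Z₃]²·[G]² / ([X₂]³·[PQ]²·[L]) = 28.6.
(0.962)²·(3.67e-4)² / ((0.00694)³·(1.22)²·([L])) = 28.6
[L] = 0.00876 mol/L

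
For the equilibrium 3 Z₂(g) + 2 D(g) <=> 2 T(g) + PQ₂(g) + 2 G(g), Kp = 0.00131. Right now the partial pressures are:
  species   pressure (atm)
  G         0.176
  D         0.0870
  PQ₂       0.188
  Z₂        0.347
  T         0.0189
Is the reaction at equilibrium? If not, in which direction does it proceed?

Qp = P(T)²·P(PQ₂)·P(G)² / (P(Z₂)³·P(D)²) = (0.0189)²·(0.188)·(0.176)² / ((0.347)³·(0.0870)²) = 0.00658
Qp = 0.00658 > Kp = 0.00131, so the reverse reaction proceeds.

reverse (toward reactants)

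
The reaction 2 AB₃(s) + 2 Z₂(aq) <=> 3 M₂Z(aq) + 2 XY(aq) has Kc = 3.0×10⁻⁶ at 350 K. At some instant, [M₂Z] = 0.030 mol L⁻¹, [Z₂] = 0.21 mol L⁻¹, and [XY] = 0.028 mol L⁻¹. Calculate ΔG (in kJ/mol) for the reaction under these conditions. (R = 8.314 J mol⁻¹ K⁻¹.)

ΔG = -5.33 kJ/mol

(AB₃ is a pure solid — omitted from Qc.)
Qc = [M₂Z]³·[XY]² / [Z₂]² = (0.030)³·(0.028)² / (0.21)² = 4.80×10⁻⁷
ΔG = RT ln(Qc/Kc) = (8.314 J mol⁻¹ K⁻¹)(350 K) × ln(4.80×10⁻⁷/3.0×10⁻⁶)
   = (2.910 kJ/mol)(-1.833) = -5.33 kJ/mol
ΔG < 0, so the forward reaction is spontaneous (proceeds forward).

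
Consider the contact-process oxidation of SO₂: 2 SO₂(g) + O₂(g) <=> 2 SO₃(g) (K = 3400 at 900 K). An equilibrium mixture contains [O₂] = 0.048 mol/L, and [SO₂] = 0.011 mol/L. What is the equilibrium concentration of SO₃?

[SO₃] = 0.14 mol/L

At equilibrium, K = [SO₃]² / ([SO₂]²·[O₂]) = 3400.
([SO₃])² / ((0.011)²·(0.048)) = 3400
[SO₃]² = 0.0197 ⇒ [SO₃] = 0.14 mol/L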